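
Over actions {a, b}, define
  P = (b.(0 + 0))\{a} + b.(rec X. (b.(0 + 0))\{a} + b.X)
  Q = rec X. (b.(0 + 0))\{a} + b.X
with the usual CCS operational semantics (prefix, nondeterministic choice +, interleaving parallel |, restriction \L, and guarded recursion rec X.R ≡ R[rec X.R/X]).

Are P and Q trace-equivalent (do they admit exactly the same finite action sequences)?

YES

LTS(P): 3 reachable states
  s0 = (b.(0 + 0))\{a} + b.(rec X. (b.(0 + 0))\{a} + b.X) → --b--▸ s1, --b--▸ s2
  s1 = (0 + 0)\{a} → stopped
  s2 = rec X. (b.(0 + 0))\{a} + b.X → --b--▸ s1, --b--▸ s2
LTS(Q): 2 reachable states
  t0 = rec X. (b.(0 + 0))\{a} + b.X → --b--▸ t0, --b--▸ t1
  t1 = (0 + 0)\{a} → stopped
Bisimilarity quotient blocks:
  B0 = {s0, s2, t0}
  B1 = {s1, t1}
s0 ∈ B0, t0 ∈ B0 → same block
Bisimilar ⇒ trace-equivalent.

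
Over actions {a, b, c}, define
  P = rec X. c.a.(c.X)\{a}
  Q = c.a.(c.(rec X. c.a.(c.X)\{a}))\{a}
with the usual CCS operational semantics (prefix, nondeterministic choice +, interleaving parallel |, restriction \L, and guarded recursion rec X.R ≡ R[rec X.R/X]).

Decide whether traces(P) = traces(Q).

P's transition system — 5 states:
  m0 = rec X. c.a.(c.X)\{a} :: -c-> m1
  m1 = a.(c.(rec X. c.a.(c.X)\{a}))\{a} :: -a-> m2
  m2 = (c.(rec X. c.a.(c.X)\{a}))\{a} :: -c-> m3
  m3 = (rec X. c.a.(c.X)\{a})\{a} :: -c-> m4
  m4 = (a.(c.(rec X. c.a.(c.X)\{a}))\{a})\{a} :: ·
Q's transition system — 5 states:
  n0 = c.a.(c.(rec X. c.a.(c.X)\{a}))\{a} :: -c-> n1
  n1 = a.(c.(rec X. c.a.(c.X)\{a}))\{a} :: -a-> n2
  n2 = (c.(rec X. c.a.(c.X)\{a}))\{a} :: -c-> n3
  n3 = (rec X. c.a.(c.X)\{a})\{a} :: -c-> n4
  n4 = (a.(c.(rec X. c.a.(c.X)\{a}))\{a})\{a} :: ·
Bisimilarity quotient blocks:
  B0 = {m0, n0}
  B1 = {m1, n1}
  B2 = {m2, n2}
  B3 = {m3, n3}
  B4 = {m4, n4}
m0 ∈ B0, n0 ∈ B0 → same block
Bisimilar ⇒ trace-equivalent.

traces(P) = traces(Q)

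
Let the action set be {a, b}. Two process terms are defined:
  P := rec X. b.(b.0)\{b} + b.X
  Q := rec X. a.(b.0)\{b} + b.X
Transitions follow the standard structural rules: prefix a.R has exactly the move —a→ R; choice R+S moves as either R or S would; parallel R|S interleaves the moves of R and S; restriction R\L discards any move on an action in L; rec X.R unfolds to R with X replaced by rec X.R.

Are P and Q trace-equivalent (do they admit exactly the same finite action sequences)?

LTS(P): 2 reachable states
  s0 = rec X. b.(b.0)\{b} + b.X :: --b--▸ s0, --b--▸ s1
  s1 = (b.0)\{b} :: deadlocked
LTS(Q): 2 reachable states
  t0 = rec X. a.(b.0)\{b} + b.X :: --a--▸ t1, --b--▸ t0
  t1 = (b.0)\{b} :: deadlocked
Run σ = ⟨a⟩ on Q: start {t0}
  after a @ step 1: {t1}
  — Q admits the full trace.
Run σ = ⟨a⟩ on P: start {s0}
  after a @ step 1: no successor for P

traces(P) ≠ traces(Q) — witness ⟨a⟩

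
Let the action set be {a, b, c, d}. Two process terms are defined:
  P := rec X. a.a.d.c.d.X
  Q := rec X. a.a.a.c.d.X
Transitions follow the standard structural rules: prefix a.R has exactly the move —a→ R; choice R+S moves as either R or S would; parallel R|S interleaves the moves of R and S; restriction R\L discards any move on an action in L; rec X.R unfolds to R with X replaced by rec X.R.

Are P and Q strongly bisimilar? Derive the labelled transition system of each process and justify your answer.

not bisimilar

Reachable graph of P (5 states):
  s0 = rec X. a.a.d.c.d.X → ··a··> s1
  s1 = a.d.c.d.(rec X. a.a.d.c.d.X) → ··a··> s2
  s2 = d.c.d.(rec X. a.a.d.c.d.X) → ··d··> s3
  s3 = c.d.(rec X. a.a.d.c.d.X) → ··c··> s4
  s4 = d.(rec X. a.a.d.c.d.X) → ··d··> s0
Reachable graph of Q (5 states):
  t0 = rec X. a.a.a.c.d.X → ··a··> t1
  t1 = a.a.c.d.(rec X. a.a.a.c.d.X) → ··a··> t2
  t2 = a.c.d.(rec X. a.a.a.c.d.X) → ··a··> t3
  t3 = c.d.(rec X. a.a.a.c.d.X) → ··c··> t4
  t4 = d.(rec X. a.a.a.c.d.X) → ··d··> t0
Coarsest stable partition (strong bisimilarity classes):
  B0 = {s0}
  B1 = {s1}
  B2 = {s2}
  B3 = {s3}
  B4 = {s4}
  B5 = {t0}
  B6 = {t1}
  B7 = {t2}
  B8 = {t3}
  B9 = {t4}
s0 ∈ B0, t0 ∈ B5 → different blocks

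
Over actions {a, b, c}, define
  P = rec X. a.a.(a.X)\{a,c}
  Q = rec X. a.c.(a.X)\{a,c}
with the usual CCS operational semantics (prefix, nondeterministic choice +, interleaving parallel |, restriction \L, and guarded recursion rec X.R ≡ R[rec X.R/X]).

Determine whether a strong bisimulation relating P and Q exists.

Reachable graph of P (3 states):
  u0 = rec X. a.a.(a.X)\{a,c} ⊢ ··a··> u1
  u1 = a.(a.(rec X. a.a.(a.X)\{a,c}))\{a,c} ⊢ ··a··> u2
  u2 = (a.(rec X. a.a.(a.X)\{a,c}))\{a,c} ⊢ ·
Reachable graph of Q (3 states):
  v0 = rec X. a.c.(a.X)\{a,c} ⊢ ··a··> v1
  v1 = c.(a.(rec X. a.c.(a.X)\{a,c}))\{a,c} ⊢ ··c··> v2
  v2 = (a.(rec X. a.c.(a.X)\{a,c}))\{a,c} ⊢ ·
Bisimilarity quotient blocks:
  B0 = {u0}
  B1 = {u1}
  B2 = {u2, v2}
  B3 = {v0}
  B4 = {v1}
u0 ∈ B0, v0 ∈ B3 → different blocks

not bisimilar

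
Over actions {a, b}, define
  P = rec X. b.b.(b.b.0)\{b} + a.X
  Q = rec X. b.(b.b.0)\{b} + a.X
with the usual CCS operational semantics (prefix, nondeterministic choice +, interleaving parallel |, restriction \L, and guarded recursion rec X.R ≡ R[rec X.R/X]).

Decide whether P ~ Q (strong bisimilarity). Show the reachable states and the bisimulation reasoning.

P ≁ Q

Reachable graph of P (3 states):
  u0 = rec X. b.b.(b.b.0)\{b} + a.X has moves --a--▸ u0, --b--▸ u1
  u1 = b.(b.b.0)\{b} has moves --b--▸ u2
  u2 = (b.b.0)\{b} has moves (no moves)
Reachable graph of Q (2 states):
  v0 = rec X. b.(b.b.0)\{b} + a.X has moves --a--▸ v0, --b--▸ v1
  v1 = (b.b.0)\{b} has moves (no moves)
Bisimilarity quotient blocks:
  B0 = {u0}
  B1 = {u1}
  B2 = {u2, v1}
  B3 = {v0}
u0 ∈ B0, v0 ∈ B3 → different blocks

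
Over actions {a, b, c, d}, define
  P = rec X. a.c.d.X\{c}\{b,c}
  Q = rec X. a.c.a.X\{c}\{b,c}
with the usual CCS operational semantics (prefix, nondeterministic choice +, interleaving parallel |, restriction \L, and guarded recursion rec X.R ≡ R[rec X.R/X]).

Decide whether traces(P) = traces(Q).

traces(P) ≠ traces(Q) — witness ⟨acd⟩

P's transition system — 5 states:
  u0 = rec X. a.c.d.X\{c}\{b,c} :: --a--▸ u1
  u1 = c.d.(rec X. a.c.d.X\{c}\{b,c})\{c}\{b,c} :: --c--▸ u2
  u2 = d.(rec X. a.c.d.X\{c}\{b,c})\{c}\{b,c} :: --d--▸ u3
  u3 = (rec X. a.c.d.X\{c}\{b,c})\{c}\{b,c} :: --a--▸ u4
  u4 = (c.d.(rec X. a.c.d.X\{c}\{b,c})\{c}\{b,c})\{c}\{b,c} :: deadlocked
Q's transition system — 5 states:
  v0 = rec X. a.c.a.X\{c}\{b,c} :: --a--▸ v1
  v1 = c.a.(rec X. a.c.a.X\{c}\{b,c})\{c}\{b,c} :: --c--▸ v2
  v2 = a.(rec X. a.c.a.X\{c}\{b,c})\{c}\{b,c} :: --a--▸ v3
  v3 = (rec X. a.c.a.X\{c}\{b,c})\{c}\{b,c} :: --a--▸ v4
  v4 = (c.a.(rec X. a.c.a.X\{c}\{b,c})\{c}\{b,c})\{c}\{b,c} :: deadlocked
Executing acd from P (initial set {u0}):
  after a @ step 1: {u1}
  after c @ step 2: {u2}
  after d @ step 3: {u3}
  ✓ P
Executing acd from Q (initial set {v0}):
  after a @ step 1: {v1}
  after c @ step 2: {v2}
  after d @ step 3: no successor for Q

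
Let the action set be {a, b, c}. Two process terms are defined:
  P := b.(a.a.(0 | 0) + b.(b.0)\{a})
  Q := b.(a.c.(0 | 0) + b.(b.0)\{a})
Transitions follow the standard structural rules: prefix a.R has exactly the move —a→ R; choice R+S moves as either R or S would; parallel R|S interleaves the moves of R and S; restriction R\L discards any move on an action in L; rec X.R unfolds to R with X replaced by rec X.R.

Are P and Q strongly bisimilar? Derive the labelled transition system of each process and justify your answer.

NO

LTS(P): 6 reachable states
  m0 = b.(a.a.(0 | 0) + b.(b.0)\{a}) ⊢ ··b··> m1
  m1 = a.a.(0 | 0) + b.(b.0)\{a} ⊢ ··a··> m2, ··b··> m3
  m2 = a.(0 | 0) ⊢ ··a··> m4
  m3 = (b.0)\{a} ⊢ ··b··> m5
  m4 = 0 | 0 ⊢ ·
  m5 = 0\{a} ⊢ ·
LTS(Q): 6 reachable states
  n0 = b.(a.c.(0 | 0) + b.(b.0)\{a}) ⊢ ··b··> n1
  n1 = a.c.(0 | 0) + b.(b.0)\{a} ⊢ ··a··> n2, ··b··> n3
  n2 = c.(0 | 0) ⊢ ··c··> n4
  n3 = (b.0)\{a} ⊢ ··b··> n5
  n4 = 0 | 0 ⊢ ·
  n5 = 0\{a} ⊢ ·
Partition-refinement fixed point:
  B0 = {m0}
  B1 = {m1}
  B2 = {m2}
  B3 = {m4, m5, n4, n5}
  B4 = {m3, n3}
  B5 = {n0}
  B6 = {n1}
  B7 = {n2}
m0 ∈ B0, n0 ∈ B5 → different blocks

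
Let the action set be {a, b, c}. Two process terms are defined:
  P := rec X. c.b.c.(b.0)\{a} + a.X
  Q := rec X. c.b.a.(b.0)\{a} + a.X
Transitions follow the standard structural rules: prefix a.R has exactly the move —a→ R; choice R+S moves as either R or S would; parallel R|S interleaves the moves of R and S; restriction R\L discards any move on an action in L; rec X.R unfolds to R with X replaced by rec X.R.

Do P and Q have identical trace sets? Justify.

NO — witness ⟨cbc⟩

P's transition system — 5 states:
  s0 = rec X. c.b.c.(b.0)\{a} + a.X | =a=> s0, =c=> s1
  s1 = b.c.(b.0)\{a} | =b=> s2
  s2 = c.(b.0)\{a} | =c=> s3
  s3 = (b.0)\{a} | =b=> s4
  s4 = 0\{a} | ∅
Q's transition system — 5 states:
  t0 = rec X. c.b.a.(b.0)\{a} + a.X | =a=> t0, =c=> t1
  t1 = b.a.(b.0)\{a} | =b=> t2
  t2 = a.(b.0)\{a} | =a=> t3
  t3 = (b.0)\{a} | =b=> t4
  t4 = 0\{a} | ∅
Executing cbc from P (initial set {s0}):
  after c @ step 1: {s1}
  after b @ step 2: {s2}
  after c @ step 3: {s3}
  P completes σ.
Executing cbc from Q (initial set {t0}):
  after c @ step 1: {t1}
  after b @ step 2: {t2}
  after c @ step 3: ∅  — Q cannot continue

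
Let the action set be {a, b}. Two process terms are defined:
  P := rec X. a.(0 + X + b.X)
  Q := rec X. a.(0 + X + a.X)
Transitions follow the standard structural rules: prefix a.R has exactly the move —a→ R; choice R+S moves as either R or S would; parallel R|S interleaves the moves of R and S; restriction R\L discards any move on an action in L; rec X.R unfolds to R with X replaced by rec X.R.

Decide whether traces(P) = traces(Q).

P's transition system — 2 states:
  u0 = rec X. a.(0 + X + b.X) | ··a··> u1
  u1 = 0 + (rec X. a.(0 + X + b.X)) + b.(rec X. a.(0 + X + b.X)) | ··a··> u1, ··b··> u0
Q's transition system — 2 states:
  v0 = rec X. a.(0 + X + a.X) | ··a··> v1
  v1 = 0 + (rec X. a.(0 + X + a.X)) + a.(rec X. a.(0 + X + a.X)) | ··a··> v0, ··a··> v1
Run σ = ⟨ab⟩ on P: start {u0}
  step 1 (a): {u1}
  step 2 (b): {u0}
  — P admits the full trace.
Run σ = ⟨ab⟩ on Q: start {v0}
  step 1 (a): {v1}
  step 2 (b): ∅ (Q stuck)

traces(P) ≠ traces(Q) — witness ⟨ab⟩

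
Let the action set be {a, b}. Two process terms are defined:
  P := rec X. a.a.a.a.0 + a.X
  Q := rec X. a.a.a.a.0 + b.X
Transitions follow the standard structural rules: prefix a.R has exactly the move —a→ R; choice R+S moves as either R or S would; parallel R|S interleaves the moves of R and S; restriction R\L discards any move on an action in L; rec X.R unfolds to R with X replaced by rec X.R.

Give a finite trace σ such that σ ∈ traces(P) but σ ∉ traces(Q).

LTS(P): 5 reachable states
  p0 = rec X. a.a.a.a.0 + a.X ⊢ -a-> p0, -a-> p1
  p1 = a.a.a.0 ⊢ -a-> p2
  p2 = a.a.0 ⊢ -a-> p3
  p3 = a.0 ⊢ -a-> p4
  p4 = 0 ⊢ ∅
LTS(Q): 5 reachable states
  q0 = rec X. a.a.a.a.0 + b.X ⊢ -a-> q1, -b-> q0
  q1 = a.a.a.0 ⊢ -a-> q2
  q2 = a.a.0 ⊢ -a-> q3
  q3 = a.0 ⊢ -a-> q4
  q4 = 0 ⊢ ∅
Trace ⟨aaaaa⟩ through P, begin at {p0}:
  step 1 (a): {p0, p1}
  step 2 (a): {p0, p1, p2}
  step 3 (a): {p0, p1, p2, p3}
  step 4 (a): {p0, p1, p2, p3, p4}
  step 5 (a): {p0, p1, p2, p3, p4}
  P completes σ.
Trace ⟨aaaaa⟩ through Q, begin at {q0}:
  step 1 (a): {q1}
  step 2 (a): {q2}
  step 3 (a): {q3}
  step 4 (a): {q4}
  step 5 (a): ∅  — Q cannot continue

aaaaa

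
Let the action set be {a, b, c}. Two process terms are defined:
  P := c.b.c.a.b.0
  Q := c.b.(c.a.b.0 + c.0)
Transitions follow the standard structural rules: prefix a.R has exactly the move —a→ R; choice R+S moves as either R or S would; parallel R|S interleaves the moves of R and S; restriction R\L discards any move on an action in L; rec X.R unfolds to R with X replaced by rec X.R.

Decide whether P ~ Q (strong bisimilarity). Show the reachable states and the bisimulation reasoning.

LTS(P): 6 reachable states
  m0 = c.b.c.a.b.0 | --c--▸ m1
  m1 = b.c.a.b.0 | --b--▸ m2
  m2 = c.a.b.0 | --c--▸ m3
  m3 = a.b.0 | --a--▸ m4
  m4 = b.0 | --b--▸ m5
  m5 = 0 | stopped
LTS(Q): 6 reachable states
  n0 = c.b.(c.a.b.0 + c.0) | --c--▸ n1
  n1 = b.(c.a.b.0 + c.0) | --b--▸ n2
  n2 = c.a.b.0 + c.0 | --c--▸ n3, --c--▸ n4
  n3 = 0 | stopped
  n4 = a.b.0 | --a--▸ n5
  n5 = b.0 | --b--▸ n3
Coarsest stable partition (strong bisimilarity classes):
  B0 = {m0}
  B1 = {m1}
  B2 = {m2}
  B3 = {m3, n4}
  B4 = {m4, n5}
  B5 = {m5, n3}
  B6 = {n0}
  B7 = {n1}
  B8 = {n2}
m0 ∈ B0, n0 ∈ B6 → different blocks

P ≁ Q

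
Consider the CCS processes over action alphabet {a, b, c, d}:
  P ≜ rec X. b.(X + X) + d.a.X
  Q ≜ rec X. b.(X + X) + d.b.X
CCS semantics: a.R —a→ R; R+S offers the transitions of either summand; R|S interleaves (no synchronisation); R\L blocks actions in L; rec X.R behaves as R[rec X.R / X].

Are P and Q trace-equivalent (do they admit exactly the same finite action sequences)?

Reachable graph of P (3 states):
  p0 = rec X. b.(X + X) + d.a.X | --b--▸ p1, --d--▸ p2
  p1 = (rec X. b.(X + X) + d.a.X) + (rec X. b.(X + X) + d.a.X) | --b--▸ p1, --d--▸ p2
  p2 = a.(rec X. b.(X + X) + d.a.X) | --a--▸ p0
Reachable graph of Q (3 states):
  q0 = rec X. b.(X + X) + d.b.X | --b--▸ q1, --d--▸ q2
  q1 = (rec X. b.(X + X) + d.b.X) + (rec X. b.(X + X) + d.b.X) | --b--▸ q1, --d--▸ q2
  q2 = b.(rec X. b.(X + X) + d.b.X) | --b--▸ q0
Executing da from P (initial set {p0}):
  [1] d ⇒ {p2}
  [2] a ⇒ {p0}
  ✓ P
Executing da from Q (initial set {q0}):
  [1] d ⇒ {q2}
  [2] a ⇒ ∅  — Q cannot continue

NO — witness ⟨da⟩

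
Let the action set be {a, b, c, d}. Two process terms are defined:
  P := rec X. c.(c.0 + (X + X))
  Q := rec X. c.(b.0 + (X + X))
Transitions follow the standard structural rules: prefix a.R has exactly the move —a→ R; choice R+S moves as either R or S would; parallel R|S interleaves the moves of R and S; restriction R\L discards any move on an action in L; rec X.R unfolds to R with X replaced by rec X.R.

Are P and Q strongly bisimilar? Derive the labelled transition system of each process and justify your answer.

not bisimilar

P's transition system — 3 states:
  m0 = rec X. c.(c.0 + (X + X)) has moves ··c··> m1
  m1 = c.0 + ((rec X. c.(c.0 + (X + X))) + (rec X. c.(c.0 + (X + X)))) has moves ··c··> m1, ··c··> m2
  m2 = 0 has moves ∅
Q's transition system — 3 states:
  n0 = rec X. c.(b.0 + (X + X)) has moves ··c··> n1
  n1 = b.0 + ((rec X. c.(b.0 + (X + X))) + (rec X. c.(b.0 + (X + X)))) has moves ··b··> n2, ··c··> n1
  n2 = 0 has moves ∅
Coarsest stable partition (strong bisimilarity classes):
  B0 = {m0}
  B1 = {m1}
  B2 = {m2, n2}
  B3 = {n0}
  B4 = {n1}
m0 ∈ B0, n0 ∈ B3 → different blocks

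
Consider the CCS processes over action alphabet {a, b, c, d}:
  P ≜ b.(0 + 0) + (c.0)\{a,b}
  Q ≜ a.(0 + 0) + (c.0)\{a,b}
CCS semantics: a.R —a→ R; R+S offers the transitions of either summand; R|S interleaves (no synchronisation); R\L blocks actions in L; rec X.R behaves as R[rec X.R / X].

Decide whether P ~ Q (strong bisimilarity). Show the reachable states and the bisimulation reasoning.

P ≁ Q

Reachable graph of P (3 states):
  u0 = b.(0 + 0) + (c.0)\{a,b} → --b--▸ u1, --c--▸ u2
  u1 = 0 + 0 → stopped
  u2 = 0\{a,b} → stopped
Reachable graph of Q (3 states):
  v0 = a.(0 + 0) + (c.0)\{a,b} → --a--▸ v1, --c--▸ v2
  v1 = 0 + 0 → stopped
  v2 = 0\{a,b} → stopped
Partition-refinement fixed point:
  B0 = {u0}
  B1 = {u1, u2, v1, v2}
  B2 = {v0}
u0 ∈ B0, v0 ∈ B2 → different blocks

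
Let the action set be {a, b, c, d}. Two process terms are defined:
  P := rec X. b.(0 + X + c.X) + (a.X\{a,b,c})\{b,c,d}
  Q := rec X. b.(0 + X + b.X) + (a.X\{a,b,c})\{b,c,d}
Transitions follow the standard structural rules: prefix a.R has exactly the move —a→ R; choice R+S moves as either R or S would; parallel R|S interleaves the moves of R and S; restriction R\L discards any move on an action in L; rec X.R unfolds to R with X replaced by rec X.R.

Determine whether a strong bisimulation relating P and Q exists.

NO

Reachable graph of P (3 states):
  u0 = rec X. b.(0 + X + c.X) + (a.X\{a,b,c})\{b,c,d} → -a-> u1, -b-> u2
  u1 = (rec X. b.(0 + X + c.X) + (a.X\{a,b,c})\{b,c,d})\{a,b,c}\{b,c,d} → ∅
  u2 = 0 + (rec X. b.(0 + X + c.X) + (a.X\{a,b,c})\{b,c,d}) + c.(rec X. b.(0 + X + c.X) + (a.X\{a,b,c})\{b,c,d}) → -a-> u1, -b-> u2, -c-> u0
Reachable graph of Q (3 states):
  v0 = rec X. b.(0 + X + b.X) + (a.X\{a,b,c})\{b,c,d} → -a-> v1, -b-> v2
  v1 = (rec X. b.(0 + X + b.X) + (a.X\{a,b,c})\{b,c,d})\{a,b,c}\{b,c,d} → ∅
  v2 = 0 + (rec X. b.(0 + X + b.X) + (a.X\{a,b,c})\{b,c,d}) + b.(rec X. b.(0 + X + b.X) + (a.X\{a,b,c})\{b,c,d}) → -a-> v1, -b-> v0, -b-> v2
Partition-refinement fixed point:
  B0 = {u0}
  B1 = {u1, v1}
  B2 = {u2}
  B3 = {v0, v2}
u0 ∈ B0, v0 ∈ B3 → different blocks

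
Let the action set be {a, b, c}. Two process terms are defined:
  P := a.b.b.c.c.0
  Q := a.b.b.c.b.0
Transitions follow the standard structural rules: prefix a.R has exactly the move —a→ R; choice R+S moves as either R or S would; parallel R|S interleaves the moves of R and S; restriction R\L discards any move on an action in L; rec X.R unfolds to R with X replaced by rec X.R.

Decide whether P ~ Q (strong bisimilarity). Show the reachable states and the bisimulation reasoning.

P's transition system — 6 states:
  m0 = a.b.b.c.c.0 | -a-> m1
  m1 = b.b.c.c.0 | -b-> m2
  m2 = b.c.c.0 | -b-> m3
  m3 = c.c.0 | -c-> m4
  m4 = c.0 | -c-> m5
  m5 = 0 | ∅
Q's transition system — 6 states:
  n0 = a.b.b.c.b.0 | -a-> n1
  n1 = b.b.c.b.0 | -b-> n2
  n2 = b.c.b.0 | -b-> n3
  n3 = c.b.0 | -c-> n4
  n4 = b.0 | -b-> n5
  n5 = 0 | ∅
Coarsest stable partition (strong bisimilarity classes):
  B0 = {m0}
  B1 = {m1}
  B2 = {m2}
  B3 = {m3}
  B4 = {m4}
  B5 = {m5, n5}
  B6 = {n0}
  B7 = {n1}
  B8 = {n2}
  B9 = {n3}
  B10 = {n4}
m0 ∈ B0, n0 ∈ B6 → different blocks

NO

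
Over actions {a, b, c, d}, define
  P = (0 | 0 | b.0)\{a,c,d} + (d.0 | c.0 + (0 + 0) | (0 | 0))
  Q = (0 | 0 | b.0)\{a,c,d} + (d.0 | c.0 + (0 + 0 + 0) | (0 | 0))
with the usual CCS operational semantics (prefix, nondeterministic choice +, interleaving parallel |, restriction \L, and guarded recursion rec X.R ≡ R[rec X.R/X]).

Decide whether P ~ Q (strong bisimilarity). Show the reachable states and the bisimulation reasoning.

P ~ Q

P's transition system — 5 states:
  m0 = (0 | 0 | b.0)\{a,c,d} + (d.0 | c.0 + (0 + 0) | (0 | 0)) → -b-> m1, -c-> m2, -d-> m3
  m1 = (0 | 0 | 0)\{a,c,d} → (no moves)
  m2 = d.0 | 0 → -d-> m4
  m3 = 0 | c.0 → -c-> m4
  m4 = 0 | 0 → (no moves)
Q's transition system — 5 states:
  n0 = (0 | 0 | b.0)\{a,c,d} + (d.0 | c.0 + (0 + 0 + 0) | (0 | 0)) → -b-> n1, -c-> n2, -d-> n3
  n1 = (0 | 0 | 0)\{a,c,d} → (no moves)
  n2 = d.0 | 0 → -d-> n4
  n3 = 0 | c.0 → -c-> n4
  n4 = 0 | 0 → (no moves)
Bisimilarity quotient blocks:
  B0 = {m0, n0}
  B1 = {m2, n2}
  B2 = {m1, m4, n1, n4}
  B3 = {m3, n3}
m0 ∈ B0, n0 ∈ B0 → same block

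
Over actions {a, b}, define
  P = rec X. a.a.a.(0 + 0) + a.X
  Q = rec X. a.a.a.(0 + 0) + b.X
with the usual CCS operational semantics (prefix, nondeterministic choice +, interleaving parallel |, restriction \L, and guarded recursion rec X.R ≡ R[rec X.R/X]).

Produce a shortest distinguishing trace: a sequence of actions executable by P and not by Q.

aaaa

Reachable graph of P (4 states):
  s0 = rec X. a.a.a.(0 + 0) + a.X ⊢ --a--▸ s0, --a--▸ s1
  s1 = a.a.(0 + 0) ⊢ --a--▸ s2
  s2 = a.(0 + 0) ⊢ --a--▸ s3
  s3 = 0 + 0 ⊢ deadlocked
Reachable graph of Q (4 states):
  t0 = rec X. a.a.a.(0 + 0) + b.X ⊢ --a--▸ t1, --b--▸ t0
  t1 = a.a.(0 + 0) ⊢ --a--▸ t2
  t2 = a.(0 + 0) ⊢ --a--▸ t3
  t3 = 0 + 0 ⊢ deadlocked
Run σ = ⟨aaaa⟩ on P: start {s0}
  step 1 (a): {s0, s1}
  step 2 (a): {s0, s1, s2}
  step 3 (a): {s0, s1, s2, s3}
  step 4 (a): {s0, s1, s2, s3}
  P completes σ.
Run σ = ⟨aaaa⟩ on Q: start {t0}
  step 1 (a): {t1}
  step 2 (a): {t2}
  step 3 (a): {t3}
  step 4 (a): ∅  — Q cannot continue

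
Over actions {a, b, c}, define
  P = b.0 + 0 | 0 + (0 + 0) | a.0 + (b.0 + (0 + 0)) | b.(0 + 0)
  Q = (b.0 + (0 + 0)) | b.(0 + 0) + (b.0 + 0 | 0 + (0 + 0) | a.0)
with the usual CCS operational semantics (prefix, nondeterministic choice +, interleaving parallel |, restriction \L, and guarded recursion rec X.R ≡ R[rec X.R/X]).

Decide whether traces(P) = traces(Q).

trace-equivalent

P's transition system — 6 states:
  m0 = b.0 + 0 | 0 + (0 + 0) | a.0 + (b.0 + (0 + 0)) | b.(0 + 0) has moves --a--▸ m1, --b--▸ m2, --b--▸ m3, --b--▸ m4
  m1 = (0 + 0) | 0 has moves ∅
  m2 = (b.0 + (0 + 0)) | (0 + 0) has moves --b--▸ m5
  m3 = 0 has moves ∅
  m4 = 0 | b.(0 + 0) has moves --b--▸ m5
  m5 = 0 | (0 + 0) has moves ∅
Q's transition system — 6 states:
  n0 = (b.0 + (0 + 0)) | b.(0 + 0) + (b.0 + 0 | 0 + (0 + 0) | a.0) has moves --a--▸ n1, --b--▸ n2, --b--▸ n3, --b--▸ n4
  n1 = (0 + 0) | 0 has moves ∅
  n2 = (b.0 + (0 + 0)) | (0 + 0) has moves --b--▸ n5
  n3 = 0 has moves ∅
  n4 = 0 | b.(0 + 0) has moves --b--▸ n5
  n5 = 0 | (0 + 0) has moves ∅
Partition-refinement fixed point:
  B0 = {m0, n0}
  B1 = {m1, m3, m5, n1, n3, n5}
  B2 = {m2, m4, n2, n4}
m0 ∈ B0, n0 ∈ B0 → same block
Bisimilar ⇒ trace-equivalent.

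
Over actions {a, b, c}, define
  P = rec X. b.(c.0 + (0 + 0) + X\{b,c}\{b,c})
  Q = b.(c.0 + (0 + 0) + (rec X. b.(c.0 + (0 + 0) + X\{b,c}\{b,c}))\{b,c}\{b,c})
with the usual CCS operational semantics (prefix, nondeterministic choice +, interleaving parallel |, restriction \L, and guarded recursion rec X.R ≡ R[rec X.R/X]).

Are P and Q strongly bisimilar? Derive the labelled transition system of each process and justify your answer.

P's transition system — 3 states:
  u0 = rec X. b.(c.0 + (0 + 0) + X\{b,c}\{b,c}) → --b--▸ u1
  u1 = c.0 + (0 + 0) + (rec X. b.(c.0 + (0 + 0) + X\{b,c}\{b,c}))\{b,c}\{b,c} → --c--▸ u2
  u2 = 0 → ·
Q's transition system — 3 states:
  v0 = b.(c.0 + (0 + 0) + (rec X. b.(c.0 + (0 + 0) + X\{b,c}\{b,c}))\{b,c}\{b,c}) → --b--▸ v1
  v1 = c.0 + (0 + 0) + (rec X. b.(c.0 + (0 + 0) + X\{b,c}\{b,c}))\{b,c}\{b,c} → --c--▸ v2
  v2 = 0 → ·
Bisimilarity quotient blocks:
  B0 = {u0, v0}
  B1 = {u1, v1}
  B2 = {u2, v2}
u0 ∈ B0, v0 ∈ B0 → same block

YES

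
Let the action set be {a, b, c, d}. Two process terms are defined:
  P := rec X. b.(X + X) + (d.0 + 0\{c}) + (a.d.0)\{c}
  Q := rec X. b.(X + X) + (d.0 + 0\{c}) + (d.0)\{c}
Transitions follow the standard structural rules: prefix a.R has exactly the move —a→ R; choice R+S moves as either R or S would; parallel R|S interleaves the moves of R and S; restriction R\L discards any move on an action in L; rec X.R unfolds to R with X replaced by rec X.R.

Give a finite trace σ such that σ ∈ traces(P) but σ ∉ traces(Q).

LTS(P): 5 reachable states
  s0 = rec X. b.(X + X) + (d.0 + 0\{c}) + (a.d.0)\{c} ⊢ —a→ s1, —b→ s2, —d→ s3
  s1 = (d.0)\{c} ⊢ —d→ s4
  s2 = (rec X. b.(X + X) + (d.0 + 0\{c}) + (a.d.0)\{c}) + (rec X. b.(X + X) + (d.0 + 0\{c}) + (a.d.0)\{c}) ⊢ —a→ s1, —b→ s2, —d→ s3
  s3 = 0 ⊢ ·
  s4 = 0\{c} ⊢ ·
LTS(Q): 4 reachable states
  t0 = rec X. b.(X + X) + (d.0 + 0\{c}) + (d.0)\{c} ⊢ —b→ t1, —d→ t2, —d→ t3
  t1 = (rec X. b.(X + X) + (d.0 + 0\{c}) + (d.0)\{c}) + (rec X. b.(X + X) + (d.0 + 0\{c}) + (d.0)\{c}) ⊢ —b→ t1, —d→ t2, —d→ t3
  t2 = 0 ⊢ ·
  t3 = 0\{c} ⊢ ·
Executing a from P (initial set {s0}):
  after a @ step 1: {s1}
  ✓ P
Executing a from Q (initial set {t0}):
  after a @ step 1: ∅  — Q cannot continue

a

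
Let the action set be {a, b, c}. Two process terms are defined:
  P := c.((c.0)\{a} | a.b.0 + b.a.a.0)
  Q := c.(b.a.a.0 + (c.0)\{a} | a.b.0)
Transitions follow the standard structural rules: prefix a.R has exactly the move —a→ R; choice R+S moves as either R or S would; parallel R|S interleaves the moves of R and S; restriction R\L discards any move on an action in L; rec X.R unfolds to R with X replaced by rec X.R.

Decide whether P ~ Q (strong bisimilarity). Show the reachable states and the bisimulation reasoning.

LTS(P): 10 reachable states
  s0 = c.((c.0)\{a} | a.b.0 + b.a.a.0) | ··c··> s1
  s1 = (c.0)\{a} | a.b.0 + b.a.a.0 | ··a··> s2, ··b··> s3, ··c··> s4
  s2 = (c.0)\{a} | b.0 | ··b··> s5, ··c··> s6
  s3 = a.a.0 | ··a··> s7
  s4 = 0\{a} | a.b.0 | ··a··> s6
  s5 = (c.0)\{a} | 0 | ··c··> s8
  s6 = 0\{a} | b.0 | ··b··> s8
  s7 = a.0 | ··a··> s9
  s8 = 0\{a} | 0 | (no moves)
  s9 = 0 | (no moves)
LTS(Q): 10 reachable states
  t0 = c.(b.a.a.0 + (c.0)\{a} | a.b.0) | ··c··> t1
  t1 = b.a.a.0 + (c.0)\{a} | a.b.0 | ··a··> t2, ··b··> t3, ··c··> t4
  t2 = (c.0)\{a} | b.0 | ··b··> t5, ··c··> t6
  t3 = a.a.0 | ··a··> t7
  t4 = 0\{a} | a.b.0 | ··a··> t6
  t5 = (c.0)\{a} | 0 | ··c··> t8
  t6 = 0\{a} | b.0 | ··b··> t8
  t7 = a.0 | ··a··> t9
  t8 = 0\{a} | 0 | (no moves)
  t9 = 0 | (no moves)
Partition-refinement fixed point:
  B0 = {s0, t0}
  B1 = {s1, t1}
  B2 = {s2, t2}
  B3 = {s5, t5}
  B4 = {s8, s9, t8, t9}
  B5 = {s6, t6}
  B6 = {s4, t4}
  B7 = {s3, t3}
  B8 = {s7, t7}
s0 ∈ B0, t0 ∈ B0 → same block

YES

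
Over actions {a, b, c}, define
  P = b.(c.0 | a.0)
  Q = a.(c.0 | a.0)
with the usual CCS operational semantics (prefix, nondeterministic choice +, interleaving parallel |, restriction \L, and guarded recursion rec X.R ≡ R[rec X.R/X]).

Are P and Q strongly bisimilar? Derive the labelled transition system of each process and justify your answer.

Reachable graph of P (5 states):
  u0 = b.(c.0 | a.0) :: =b=> u1
  u1 = c.0 | a.0 :: =a=> u2, =c=> u3
  u2 = c.0 | 0 :: =c=> u4
  u3 = 0 | a.0 :: =a=> u4
  u4 = 0 | 0 :: ∅
Reachable graph of Q (5 states):
  v0 = a.(c.0 | a.0) :: =a=> v1
  v1 = c.0 | a.0 :: =a=> v2, =c=> v3
  v2 = c.0 | 0 :: =c=> v4
  v3 = 0 | a.0 :: =a=> v4
  v4 = 0 | 0 :: ∅
Partition-refinement fixed point:
  B0 = {u0}
  B1 = {u1, v1}
  B2 = {u2, v2}
  B3 = {u4, v4}
  B4 = {u3, v3}
  B5 = {v0}
u0 ∈ B0, v0 ∈ B5 → different blocks

NO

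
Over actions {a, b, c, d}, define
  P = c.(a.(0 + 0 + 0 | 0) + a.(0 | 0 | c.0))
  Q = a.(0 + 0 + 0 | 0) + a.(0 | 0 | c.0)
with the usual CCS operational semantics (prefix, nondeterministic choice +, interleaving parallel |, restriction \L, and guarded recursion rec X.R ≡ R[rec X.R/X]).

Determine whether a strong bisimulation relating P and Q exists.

P's transition system — 5 states:
  m0 = c.(a.(0 + 0 + 0 | 0) + a.(0 | 0 | c.0)) :: ··c··> m1
  m1 = a.(0 + 0 + 0 | 0) + a.(0 | 0 | c.0) :: ··a··> m2, ··a··> m3
  m2 = 0 + 0 + 0 | 0 :: (no moves)
  m3 = 0 | 0 | c.0 :: ··c··> m4
  m4 = 0 | 0 | 0 :: (no moves)
Q's transition system — 4 states:
  n0 = a.(0 + 0 + 0 | 0) + a.(0 | 0 | c.0) :: ··a··> n1, ··a··> n2
  n1 = 0 + 0 + 0 | 0 :: (no moves)
  n2 = 0 | 0 | c.0 :: ··c··> n3
  n3 = 0 | 0 | 0 :: (no moves)
Partition-refinement fixed point:
  B0 = {m0}
  B1 = {m1, n0}
  B2 = {m2, m4, n1, n3}
  B3 = {m3, n2}
m0 ∈ B0, n0 ∈ B1 → different blocks

not bisimilar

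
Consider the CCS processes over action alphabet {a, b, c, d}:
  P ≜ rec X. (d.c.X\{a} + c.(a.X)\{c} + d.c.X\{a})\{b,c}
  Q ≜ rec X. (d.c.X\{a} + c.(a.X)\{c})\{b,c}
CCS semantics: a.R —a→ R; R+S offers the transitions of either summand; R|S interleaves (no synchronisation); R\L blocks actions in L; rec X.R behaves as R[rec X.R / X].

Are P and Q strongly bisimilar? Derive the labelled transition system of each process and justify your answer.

LTS(P): 2 reachable states
  u0 = rec X. (d.c.X\{a} + c.(a.X)\{c} + d.c.X\{a})\{b,c} | --d--▸ u1
  u1 = (c.(rec X. (d.c.X\{a} + c.(a.X)\{c} + d.c.X\{a})\{b,c})\{a})\{b,c} | stopped
LTS(Q): 2 reachable states
  v0 = rec X. (d.c.X\{a} + c.(a.X)\{c})\{b,c} | --d--▸ v1
  v1 = (c.(rec X. (d.c.X\{a} + c.(a.X)\{c})\{b,c})\{a})\{b,c} | stopped
Coarsest stable partition (strong bisimilarity classes):
  B0 = {u0, v0}
  B1 = {u1, v1}
u0 ∈ B0, v0 ∈ B0 → same block

P ~ Q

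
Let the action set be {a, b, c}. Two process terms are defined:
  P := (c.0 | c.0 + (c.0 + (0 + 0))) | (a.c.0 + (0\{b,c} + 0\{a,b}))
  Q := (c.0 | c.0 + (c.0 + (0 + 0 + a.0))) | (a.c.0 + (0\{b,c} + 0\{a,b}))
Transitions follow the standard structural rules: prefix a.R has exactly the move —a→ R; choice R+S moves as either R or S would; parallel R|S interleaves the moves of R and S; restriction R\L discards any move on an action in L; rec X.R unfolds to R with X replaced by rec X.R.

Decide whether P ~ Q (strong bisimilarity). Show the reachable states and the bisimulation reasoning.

P's transition system — 15 states:
  m0 = (c.0 | c.0 + (c.0 + (0 + 0))) | (a.c.0 + (0\{b,c} + 0\{a,b})) has moves —a→ m1, —c→ m2, —c→ m3, —c→ m4
  m1 = (c.0 | c.0 + (c.0 + (0 + 0))) | c.0 has moves —c→ m5, —c→ m6, —c→ m7, —c→ m8
  m2 = 0 | (a.c.0 + (0\{b,c} + 0\{a,b})) has moves —a→ m6
  m3 = 0 | c.0 | (a.c.0 + (0\{b,c} + 0\{a,b})) has moves —a→ m7, —c→ m9
  m4 = c.0 | 0 | (a.c.0 + (0\{b,c} + 0\{a,b})) has moves —a→ m8, —c→ m9
  m5 = (c.0 | c.0 + (c.0 + (0 + 0))) | 0 has moves —c→ m10, —c→ m11, —c→ m12
  m6 = 0 | c.0 has moves —c→ m10
  m7 = 0 | c.0 | c.0 has moves —c→ m11, —c→ m13
  m8 = c.0 | 0 | c.0 has moves —c→ m12, —c→ m13
  m9 = 0 | 0 | (a.c.0 + (0\{b,c} + 0\{a,b})) has moves —a→ m13
  m10 = 0 | 0 has moves deadlocked
  m11 = 0 | c.0 | 0 has moves —c→ m14
  m12 = c.0 | 0 | 0 has moves —c→ m14
  m13 = 0 | 0 | c.0 has moves —c→ m14
  m14 = 0 | 0 | 0 has moves deadlocked
Q's transition system — 15 states:
  n0 = (c.0 | c.0 + (c.0 + (0 + 0 + a.0))) | (a.c.0 + (0\{b,c} + 0\{a,b})) has moves —a→ n1, —a→ n2, —c→ n2, —c→ n3, —c→ n4
  n1 = (c.0 | c.0 + (c.0 + (0 + 0 + a.0))) | c.0 has moves —a→ n5, —c→ n5, —c→ n6, —c→ n7, —c→ n8
  n2 = 0 | (a.c.0 + (0\{b,c} + 0\{a,b})) has moves —a→ n5
  n3 = 0 | c.0 | (a.c.0 + (0\{b,c} + 0\{a,b})) has moves —a→ n7, —c→ n9
  n4 = c.0 | 0 | (a.c.0 + (0\{b,c} + 0\{a,b})) has moves —a→ n8, —c→ n9
  n5 = 0 | c.0 has moves —c→ n10
  n6 = (c.0 | c.0 + (c.0 + (0 + 0 + a.0))) | 0 has moves —a→ n10, —c→ n10, —c→ n11, —c→ n12
  n7 = 0 | c.0 | c.0 has moves —c→ n11, —c→ n13
  n8 = c.0 | 0 | c.0 has moves —c→ n12, —c→ n13
  n9 = 0 | 0 | (a.c.0 + (0\{b,c} + 0\{a,b})) has moves —a→ n13
  n10 = 0 | 0 has moves deadlocked
  n11 = 0 | c.0 | 0 has moves —c→ n14
  n12 = c.0 | 0 | 0 has moves —c→ n14
  n13 = 0 | 0 | c.0 has moves —c→ n14
  n14 = 0 | 0 | 0 has moves deadlocked
Bisimilarity quotient blocks:
  B0 = {m0}
  B1 = {m2, m9, n2, n9}
  B2 = {m11, m12, m13, m6, n11, n12, n13, n5}
  B3 = {m10, m14, n10, n14}
  B4 = {m3, m4, n3, n4}
  B5 = {m7, m8, n7, n8}
  B6 = {m1}
  B7 = {m5}
  B8 = {n0}
  B9 = {n1}
  B10 = {n6}
m0 ∈ B0, n0 ∈ B8 → different blocks

not bisimilar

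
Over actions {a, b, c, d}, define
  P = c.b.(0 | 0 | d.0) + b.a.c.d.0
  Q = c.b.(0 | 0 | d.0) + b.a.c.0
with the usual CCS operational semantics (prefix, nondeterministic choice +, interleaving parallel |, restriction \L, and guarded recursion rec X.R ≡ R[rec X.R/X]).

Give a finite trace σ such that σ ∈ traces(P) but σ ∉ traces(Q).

Reachable graph of P (8 states):
  s0 = c.b.(0 | 0 | d.0) + b.a.c.d.0 | -b-> s1, -c-> s2
  s1 = a.c.d.0 | -a-> s3
  s2 = b.(0 | 0 | d.0) | -b-> s4
  s3 = c.d.0 | -c-> s5
  s4 = 0 | 0 | d.0 | -d-> s6
  s5 = d.0 | -d-> s7
  s6 = 0 | 0 | 0 | stopped
  s7 = 0 | stopped
Reachable graph of Q (7 states):
  t0 = c.b.(0 | 0 | d.0) + b.a.c.0 | -b-> t1, -c-> t2
  t1 = a.c.0 | -a-> t3
  t2 = b.(0 | 0 | d.0) | -b-> t4
  t3 = c.0 | -c-> t5
  t4 = 0 | 0 | d.0 | -d-> t6
  t5 = 0 | stopped
  t6 = 0 | 0 | 0 | stopped
Trace ⟨bacd⟩ through P, begin at {s0}:
  [1] b ⇒ {s1}
  [2] a ⇒ {s3}
  [3] c ⇒ {s5}
  [4] d ⇒ {s7}
  — P admits the full trace.
Trace ⟨bacd⟩ through Q, begin at {t0}:
  [1] b ⇒ {t1}
  [2] a ⇒ {t3}
  [3] c ⇒ {t5}
  [4] d ⇒ ∅  — Q cannot continue

bacd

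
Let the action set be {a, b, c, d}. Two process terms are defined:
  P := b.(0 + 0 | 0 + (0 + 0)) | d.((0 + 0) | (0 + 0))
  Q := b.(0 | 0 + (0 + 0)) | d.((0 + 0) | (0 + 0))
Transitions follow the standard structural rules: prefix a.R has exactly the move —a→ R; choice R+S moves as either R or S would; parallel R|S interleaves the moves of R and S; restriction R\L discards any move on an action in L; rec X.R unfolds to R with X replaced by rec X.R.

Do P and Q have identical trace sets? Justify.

traces(P) = traces(Q)

P's transition system — 4 states:
  m0 = b.(0 + 0 | 0 + (0 + 0)) | d.((0 + 0) | (0 + 0)) :: ··b··> m1, ··d··> m2
  m1 = (0 + 0 | 0 + (0 + 0)) | d.((0 + 0) | (0 + 0)) :: ··d··> m3
  m2 = b.(0 + 0 | 0 + (0 + 0)) | ((0 + 0) | (0 + 0)) :: ··b··> m3
  m3 = (0 + 0 | 0 + (0 + 0)) | ((0 + 0) | (0 + 0)) :: deadlocked
Q's transition system — 4 states:
  n0 = b.(0 | 0 + (0 + 0)) | d.((0 + 0) | (0 + 0)) :: ··b··> n1, ··d··> n2
  n1 = (0 | 0 + (0 + 0)) | d.((0 + 0) | (0 + 0)) :: ··d··> n3
  n2 = b.(0 | 0 + (0 + 0)) | ((0 + 0) | (0 + 0)) :: ··b··> n3
  n3 = (0 | 0 + (0 + 0)) | ((0 + 0) | (0 + 0)) :: deadlocked
Coarsest stable partition (strong bisimilarity classes):
  B0 = {m0, n0}
  B1 = {m2, n2}
  B2 = {m3, n3}
  B3 = {m1, n1}
m0 ∈ B0, n0 ∈ B0 → same block
Bisimilar ⇒ trace-equivalent.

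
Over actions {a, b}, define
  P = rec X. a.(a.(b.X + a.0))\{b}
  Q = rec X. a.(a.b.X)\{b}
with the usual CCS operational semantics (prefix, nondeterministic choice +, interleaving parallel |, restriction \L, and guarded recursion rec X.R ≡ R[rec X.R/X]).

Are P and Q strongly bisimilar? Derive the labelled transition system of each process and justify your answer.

not bisimilar

Reachable graph of P (4 states):
  m0 = rec X. a.(a.(b.X + a.0))\{b} :: ··a··> m1
  m1 = (a.(b.(rec X. a.(a.(b.X + a.0))\{b}) + a.0))\{b} :: ··a··> m2
  m2 = (b.(rec X. a.(a.(b.X + a.0))\{b}) + a.0)\{b} :: ··a··> m3
  m3 = 0\{b} :: deadlocked
Reachable graph of Q (3 states):
  n0 = rec X. a.(a.b.X)\{b} :: ··a··> n1
  n1 = (a.b.(rec X. a.(a.b.X)\{b}))\{b} :: ··a··> n2
  n2 = (b.(rec X. a.(a.b.X)\{b}))\{b} :: deadlocked
Coarsest stable partition (strong bisimilarity classes):
  B0 = {m0}
  B1 = {m1, n0}
  B2 = {m2, n1}
  B3 = {m3, n2}
m0 ∈ B0, n0 ∈ B1 → different blocks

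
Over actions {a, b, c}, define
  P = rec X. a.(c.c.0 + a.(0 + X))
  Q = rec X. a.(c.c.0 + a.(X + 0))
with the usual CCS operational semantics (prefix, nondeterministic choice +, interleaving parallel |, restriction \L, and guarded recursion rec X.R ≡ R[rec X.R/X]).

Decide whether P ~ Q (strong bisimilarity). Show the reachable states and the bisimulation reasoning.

bisimilar

P's transition system — 5 states:
  u0 = rec X. a.(c.c.0 + a.(0 + X)) → —a→ u1
  u1 = c.c.0 + a.(0 + (rec X. a.(c.c.0 + a.(0 + X)))) → —a→ u2, —c→ u3
  u2 = 0 + (rec X. a.(c.c.0 + a.(0 + X))) → —a→ u1
  u3 = c.0 → —c→ u4
  u4 = 0 → deadlocked
Q's transition system — 5 states:
  v0 = rec X. a.(c.c.0 + a.(X + 0)) → —a→ v1
  v1 = c.c.0 + a.((rec X. a.(c.c.0 + a.(X + 0))) + 0) → —a→ v2, —c→ v3
  v2 = (rec X. a.(c.c.0 + a.(X + 0))) + 0 → —a→ v1
  v3 = c.0 → —c→ v4
  v4 = 0 → deadlocked
Partition-refinement fixed point:
  B0 = {u0, u2, v0, v2}
  B1 = {u1, v1}
  B2 = {u3, v3}
  B3 = {u4, v4}
u0 ∈ B0, v0 ∈ B0 → same block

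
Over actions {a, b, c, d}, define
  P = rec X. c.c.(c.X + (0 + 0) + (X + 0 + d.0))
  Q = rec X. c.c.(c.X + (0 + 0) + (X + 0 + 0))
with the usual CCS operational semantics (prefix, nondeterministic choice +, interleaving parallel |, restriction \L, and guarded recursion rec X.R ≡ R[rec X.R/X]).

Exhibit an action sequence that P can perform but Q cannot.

ccd

P's transition system — 4 states:
  m0 = rec X. c.c.(c.X + (0 + 0) + (X + 0 + d.0)) → =c=> m1
  m1 = c.(c.(rec X. c.c.(c.X + (0 + 0) + (X + 0 + d.0))) + (0 + 0) + ((rec X. c.c.(c.X + (0 + 0) + (X + 0 + d.0))) + 0 + d.0)) → =c=> m2
  m2 = c.(rec X. c.c.(c.X + (0 + 0) + (X + 0 + d.0))) + (0 + 0) + ((rec X. c.c.(c.X + (0 + 0) + (X + 0 + d.0))) + 0 + d.0) → =c=> m0, =c=> m1, =d=> m3
  m3 = 0 → ∅
Q's transition system — 3 states:
  n0 = rec X. c.c.(c.X + (0 + 0) + (X + 0 + 0)) → =c=> n1
  n1 = c.(c.(rec X. c.c.(c.X + (0 + 0) + (X + 0 + 0))) + (0 + 0) + ((rec X. c.c.(c.X + (0 + 0) + (X + 0 + 0))) + 0 + 0)) → =c=> n2
  n2 = c.(rec X. c.c.(c.X + (0 + 0) + (X + 0 + 0))) + (0 + 0) + ((rec X. c.c.(c.X + (0 + 0) + (X + 0 + 0))) + 0 + 0) → =c=> n0, =c=> n1
Executing ccd from P (initial set {m0}):
  after c @ step 1: {m1}
  after c @ step 2: {m2}
  after d @ step 3: {m3}
  P completes σ.
Executing ccd from Q (initial set {n0}):
  after c @ step 1: {n1}
  after c @ step 2: {n2}
  after d @ step 3: ∅ (Q stuck)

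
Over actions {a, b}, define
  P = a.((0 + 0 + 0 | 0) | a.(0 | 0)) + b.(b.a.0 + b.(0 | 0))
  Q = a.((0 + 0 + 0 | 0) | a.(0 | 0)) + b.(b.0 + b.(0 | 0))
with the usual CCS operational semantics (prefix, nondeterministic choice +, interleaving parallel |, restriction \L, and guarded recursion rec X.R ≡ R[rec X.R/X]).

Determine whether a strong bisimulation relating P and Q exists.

LTS(P): 7 reachable states
  p0 = a.((0 + 0 + 0 | 0) | a.(0 | 0)) + b.(b.a.0 + b.(0 | 0)) ⊢ ··a··> p1, ··b··> p2
  p1 = (0 + 0 + 0 | 0) | a.(0 | 0) ⊢ ··a··> p3
  p2 = b.a.0 + b.(0 | 0) ⊢ ··b··> p4, ··b··> p5
  p3 = (0 + 0 + 0 | 0) | (0 | 0) ⊢ ·
  p4 = 0 | 0 ⊢ ·
  p5 = a.0 ⊢ ··a··> p6
  p6 = 0 ⊢ ·
LTS(Q): 6 reachable states
  q0 = a.((0 + 0 + 0 | 0) | a.(0 | 0)) + b.(b.0 + b.(0 | 0)) ⊢ ··a··> q1, ··b··> q2
  q1 = (0 + 0 + 0 | 0) | a.(0 | 0) ⊢ ··a··> q3
  q2 = b.0 + b.(0 | 0) ⊢ ··b··> q4, ··b··> q5
  q3 = (0 + 0 + 0 | 0) | (0 | 0) ⊢ ·
  q4 = 0 ⊢ ·
  q5 = 0 | 0 ⊢ ·
Coarsest stable partition (strong bisimilarity classes):
  B0 = {p0}
  B1 = {p1, p5, q1}
  B2 = {p3, p4, p6, q3, q4, q5}
  B3 = {p2}
  B4 = {q0}
  B5 = {q2}
p0 ∈ B0, q0 ∈ B4 → different blocks

P ≁ Q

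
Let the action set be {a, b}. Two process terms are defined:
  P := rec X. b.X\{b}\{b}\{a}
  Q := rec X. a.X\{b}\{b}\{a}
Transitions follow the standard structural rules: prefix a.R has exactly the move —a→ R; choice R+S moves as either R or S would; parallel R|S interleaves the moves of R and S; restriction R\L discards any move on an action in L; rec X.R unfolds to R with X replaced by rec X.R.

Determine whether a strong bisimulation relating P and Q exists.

LTS(P): 2 reachable states
  s0 = rec X. b.X\{b}\{b}\{a} | =b=> s1
  s1 = (rec X. b.X\{b}\{b}\{a})\{b}\{b}\{a} | deadlocked
LTS(Q): 2 reachable states
  t0 = rec X. a.X\{b}\{b}\{a} | =a=> t1
  t1 = (rec X. a.X\{b}\{b}\{a})\{b}\{b}\{a} | deadlocked
Coarsest stable partition (strong bisimilarity classes):
  B0 = {s0}
  B1 = {s1, t1}
  B2 = {t0}
s0 ∈ B0, t0 ∈ B2 → different blocks

P ≁ Q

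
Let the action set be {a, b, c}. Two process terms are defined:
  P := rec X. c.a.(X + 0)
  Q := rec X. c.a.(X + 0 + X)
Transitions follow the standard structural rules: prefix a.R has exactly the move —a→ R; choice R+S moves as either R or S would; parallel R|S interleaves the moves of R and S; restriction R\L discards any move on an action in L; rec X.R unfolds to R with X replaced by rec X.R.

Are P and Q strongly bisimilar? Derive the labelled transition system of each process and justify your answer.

P ~ Q

P's transition system — 3 states:
  s0 = rec X. c.a.(X + 0) :: ··c··> s1
  s1 = a.((rec X. c.a.(X + 0)) + 0) :: ··a··> s2
  s2 = (rec X. c.a.(X + 0)) + 0 :: ··c··> s1
Q's transition system — 3 states:
  t0 = rec X. c.a.(X + 0 + X) :: ··c··> t1
  t1 = a.((rec X. c.a.(X + 0 + X)) + 0 + (rec X. c.a.(X + 0 + X))) :: ··a··> t2
  t2 = (rec X. c.a.(X + 0 + X)) + 0 + (rec X. c.a.(X + 0 + X)) :: ··c··> t1
Partition-refinement fixed point:
  B0 = {s0, s2, t0, t2}
  B1 = {s1, t1}
s0 ∈ B0, t0 ∈ B0 → same block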